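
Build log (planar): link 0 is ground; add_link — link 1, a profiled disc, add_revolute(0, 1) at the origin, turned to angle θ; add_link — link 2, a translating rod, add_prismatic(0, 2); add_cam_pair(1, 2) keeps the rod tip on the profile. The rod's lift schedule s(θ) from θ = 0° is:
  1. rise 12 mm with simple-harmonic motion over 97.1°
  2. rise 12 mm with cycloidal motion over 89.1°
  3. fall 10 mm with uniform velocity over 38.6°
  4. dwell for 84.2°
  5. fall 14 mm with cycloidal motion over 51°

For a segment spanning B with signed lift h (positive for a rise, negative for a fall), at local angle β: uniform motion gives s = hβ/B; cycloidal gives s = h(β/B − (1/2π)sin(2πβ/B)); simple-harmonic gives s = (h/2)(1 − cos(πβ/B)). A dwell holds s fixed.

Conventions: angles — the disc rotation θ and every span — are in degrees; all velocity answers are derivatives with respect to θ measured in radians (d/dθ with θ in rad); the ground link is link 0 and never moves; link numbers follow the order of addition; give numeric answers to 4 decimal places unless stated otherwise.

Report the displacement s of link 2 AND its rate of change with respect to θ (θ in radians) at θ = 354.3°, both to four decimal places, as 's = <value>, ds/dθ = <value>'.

seg 1 [0°–97.1°] simple-harmonic, h=12: full span → s += 12 → s = 12.0000
seg 2 [97.1°–186.2°] cycloidal, h=12: full span → s += 12 → s = 24.0000
seg 3 [186.2°–224.8°] uniform, h=-10: full span → s += -10 → s = 14.0000
seg 4 [224.8°–309°] dwell: s stays 14.0000
seg 5 [309°–360°] cycloidal, h=-14: θ=354.3° here. β=45.3, B=51. -14·(0.8882 − sin(2π·0.8882)/(2π)) = -13.8745 → s = 0.1255
velocity in seg [309°–360°] (cycloidal), θ in radians: β = 45.3° = 0.7906 rad, B = 51° = 0.8901 rad; ds/dθ = (h/B)(1 − cos(2πβ/B)) = ((-14)/0.8901)(1 − cos(2π·0.8882)) = -3.721332 mm/rad

s = 0.1255, ds/dθ = -3.7213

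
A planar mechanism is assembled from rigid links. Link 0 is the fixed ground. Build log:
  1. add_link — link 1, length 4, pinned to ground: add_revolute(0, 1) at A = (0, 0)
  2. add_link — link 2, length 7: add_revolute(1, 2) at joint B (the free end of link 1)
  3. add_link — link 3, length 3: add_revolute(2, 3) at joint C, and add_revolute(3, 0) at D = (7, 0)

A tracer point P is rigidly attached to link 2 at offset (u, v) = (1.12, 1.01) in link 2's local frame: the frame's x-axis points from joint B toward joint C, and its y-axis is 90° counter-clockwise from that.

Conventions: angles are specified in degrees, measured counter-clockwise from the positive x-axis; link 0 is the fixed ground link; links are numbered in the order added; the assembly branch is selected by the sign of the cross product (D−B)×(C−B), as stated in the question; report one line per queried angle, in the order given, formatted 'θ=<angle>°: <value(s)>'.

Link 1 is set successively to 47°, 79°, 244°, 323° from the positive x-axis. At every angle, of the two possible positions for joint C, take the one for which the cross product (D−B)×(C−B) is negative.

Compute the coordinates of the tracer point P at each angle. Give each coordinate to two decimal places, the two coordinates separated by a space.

A=(0,0), D=(7.00,0)
θ=47°: B = A + 4.00·(cos47°, sin47°) = (2.7280, 2.9254)
θ=47°: |BD| = 5.1777
θ=47°: circle(B,7.00) ∩ circle(D,3.00): a=6.4516, h=2.7161
θ=47°:   candidates: C₊=(9.5857,1.5212) cross=14.063; C₋=(6.5165,-2.9608) cross=-14.063
θ=47°:   branch - wants cross < 0 → take C=(6.5165,-2.9608) (cross=-14.063)
θ=47°: ex = (C−B)/|BC| = (0.5412,-0.8409); ey = (0.8409,0.5412)
θ=47°: P = B + 1.12·ex + 1.01·ey = (4.1834,2.5302)
θ=79°: B = A + 4.00·(cos79°, sin79°) = (0.7632, 3.9265)
θ=79°: |BD| = 7.3699
θ=79°: circle(B,7.00) ∩ circle(D,3.00): a=6.3987, h=2.8385
θ=79°:   candidates: C₊=(7.6904,2.9195) cross=20.919; C₋=(4.6659,-1.8846) cross=-20.919
θ=79°:   branch - wants cross < 0 → take C=(4.6659,-1.8846) (cross=-20.919)
θ=79°: ex = (C−B)/|BC| = (0.5575,-0.8302); ey = (0.8302,0.5575)
θ=79°: P = B + 1.12·ex + 1.01·ey = (2.2261,3.5598)
θ=244°: B = A + 4.00·(cos244°, sin244°) = (-1.7535, -3.5952)
θ=244°: |BD| = 9.4630
θ=244°: circle(B,7.00) ∩ circle(D,3.00): a=6.8450, h=1.4649
θ=244°:   candidates: C₊=(4.0217,0.3604) cross=13.862; C₋=(5.1348,-2.3497) cross=-13.862
θ=244°:   branch - wants cross < 0 → take C=(5.1348,-2.3497) (cross=-13.862)
θ=244°: ex = (C−B)/|BC| = (0.9840,0.1779); ey = (-0.1779,0.9840)
θ=244°: P = B + 1.12·ex + 1.01·ey = (-0.8311,-2.4020)
θ=323°: B = A + 4.00·(cos323°, sin323°) = (3.1945, -2.4073)
θ=323°: |BD| = 4.5029
θ=323°: circle(B,7.00) ∩ circle(D,3.00): a=6.6930, h=2.0503
θ=323°:   candidates: C₊=(7.7548,2.9035) cross=9.232; C₋=(9.9469,-0.5619) cross=-9.232
θ=323°:   branch - wants cross < 0 → take C=(9.9469,-0.5619) (cross=-9.232)
θ=323°: ex = (C−B)/|BC| = (0.9646,0.2636); ey = (-0.2636,0.9646)
θ=323°: P = B + 1.12·ex + 1.01·ey = (4.0087,-1.1377)

θ=47°: 4.18 2.53
θ=79°: 2.23 3.56
θ=244°: -0.83 -2.40
θ=323°: 4.01 -1.14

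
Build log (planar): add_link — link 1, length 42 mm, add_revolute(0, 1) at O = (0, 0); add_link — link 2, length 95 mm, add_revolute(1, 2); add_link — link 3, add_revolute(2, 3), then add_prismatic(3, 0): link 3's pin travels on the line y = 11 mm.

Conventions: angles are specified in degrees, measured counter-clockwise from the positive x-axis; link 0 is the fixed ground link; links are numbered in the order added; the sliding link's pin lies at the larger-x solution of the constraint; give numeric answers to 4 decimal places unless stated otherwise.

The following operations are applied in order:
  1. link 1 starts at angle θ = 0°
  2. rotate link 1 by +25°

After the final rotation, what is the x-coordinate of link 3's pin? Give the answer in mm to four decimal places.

geometry: r = 42 mm, L = 95 mm, e = 11 mm; θ starts at 0°
rotate link 1 by +25°: θ ← 0° +25° = 25°
crank pin P = (r cos θ, r sin θ) = (38.064927, 17.749967)
h = r sin θ − e = 17.749967 − 11 = 6.749967
x = r cos θ + √(L² − h²) = 38.064927 + 94.759896 = 132.824823

132.8248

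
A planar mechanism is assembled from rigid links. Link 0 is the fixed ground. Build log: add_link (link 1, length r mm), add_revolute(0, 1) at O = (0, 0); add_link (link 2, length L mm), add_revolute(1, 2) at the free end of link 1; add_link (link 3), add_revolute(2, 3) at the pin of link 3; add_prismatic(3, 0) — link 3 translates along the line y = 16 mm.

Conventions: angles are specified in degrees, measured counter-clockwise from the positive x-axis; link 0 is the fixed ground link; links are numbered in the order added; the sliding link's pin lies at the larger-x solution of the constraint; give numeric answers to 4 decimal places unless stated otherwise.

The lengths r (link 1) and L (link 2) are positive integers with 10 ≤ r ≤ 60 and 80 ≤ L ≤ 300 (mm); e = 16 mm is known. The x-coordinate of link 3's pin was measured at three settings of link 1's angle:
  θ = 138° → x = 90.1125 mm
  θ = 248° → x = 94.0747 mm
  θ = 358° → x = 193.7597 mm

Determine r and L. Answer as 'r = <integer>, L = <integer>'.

constraint per measurement: (x − r cos θ)² + (r sin θ − e)² = L²
subtracting the θ₁ and θ₂ equations cancels the r² and L² terms:
r = (x₁² − x₂²) / (2[(x₁cos θ₁ + e sin θ₁) − (x₂cos θ₂ + e sin θ₂)]) = 59.0003 → r = 59
L² = (x₁ − r cos θ₁)² + (r sin θ₁ − e)² = 18496.0074 → L = 136.0000 → L = 136
check at θ₃=358°: x = 193.7597 (printed 193.7597) ✓

r = 59, L = 136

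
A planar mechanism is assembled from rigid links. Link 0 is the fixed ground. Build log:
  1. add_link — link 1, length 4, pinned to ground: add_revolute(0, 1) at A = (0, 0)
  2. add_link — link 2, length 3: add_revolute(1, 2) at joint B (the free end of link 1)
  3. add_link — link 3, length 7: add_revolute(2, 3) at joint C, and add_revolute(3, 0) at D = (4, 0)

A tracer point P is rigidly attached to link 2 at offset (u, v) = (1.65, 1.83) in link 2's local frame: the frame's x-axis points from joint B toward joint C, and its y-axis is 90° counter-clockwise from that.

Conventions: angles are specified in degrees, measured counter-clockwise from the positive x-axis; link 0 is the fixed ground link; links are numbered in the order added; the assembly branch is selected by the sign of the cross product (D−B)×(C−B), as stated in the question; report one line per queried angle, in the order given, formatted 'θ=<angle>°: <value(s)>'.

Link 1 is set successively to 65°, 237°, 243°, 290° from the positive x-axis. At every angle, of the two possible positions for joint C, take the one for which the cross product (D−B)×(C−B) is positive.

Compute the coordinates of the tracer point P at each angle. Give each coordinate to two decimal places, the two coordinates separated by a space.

A=(0,0), D=(4.00,0)
θ=65°: B = A + 4.00·(cos65°, sin65°) = (1.6905, 3.6252)
θ=65°: |BD| = 4.2984
θ=65°: circle(B,3.00) ∩ circle(D,7.00): a=-2.5037, h=1.6527
θ=65°:   candidates: C₊=(1.7391,6.6248) cross=7.104; C₋=(-1.0487,4.8488) cross=-7.104
θ=65°:   branch + wants cross > 0 → take C=(1.7391,6.6248) (cross=7.104)
θ=65°: ex = (C−B)/|BC| = (0.0162,0.9999); ey = (-0.9999,0.0162)
θ=65°: P = B + 1.65·ex + 1.83·ey = (-0.1125,5.3047)
θ=237°: B = A + 4.00·(cos237°, sin237°) = (-2.1786, -3.3547)
θ=237°: |BD| = 7.0305
θ=237°: circle(B,3.00) ∩ circle(D,7.00): a=0.6705, h=2.9241
θ=237°:   candidates: C₊=(-2.9845,-0.4650) cross=20.558; C₋=(-0.1940,-5.6045) cross=-20.558
θ=237°:   branch + wants cross > 0 → take C=(-2.9845,-0.4650) (cross=20.558)
θ=237°: ex = (C−B)/|BC| = (-0.2687,0.9632); ey = (-0.9632,-0.2687)
θ=237°: P = B + 1.65·ex + 1.83·ey = (-4.3846,-2.2570)
θ=243°: B = A + 4.00·(cos243°, sin243°) = (-1.8160, -3.5640)
θ=243°: |BD| = 6.8211
θ=243°: circle(B,3.00) ∩ circle(D,7.00): a=0.4785, h=2.9616
θ=243°:   candidates: C₊=(-2.9554,-0.7888) cross=20.201; C₋=(0.1394,-5.8392) cross=-20.201
θ=243°:   branch + wants cross > 0 → take C=(-2.9554,-0.7888) (cross=20.201)
θ=243°: ex = (C−B)/|BC| = (-0.3798,0.9251); ey = (-0.9251,-0.3798)
θ=243°: P = B + 1.65·ex + 1.83·ey = (-4.1355,-2.7327)
θ=290°: B = A + 4.00·(cos290°, sin290°) = (1.3681, -3.7588)
θ=290°: |BD| = 4.5886
θ=290°: circle(B,3.00) ∩ circle(D,7.00): a=-2.0643, h=2.1768
θ=290°:   candidates: C₊=(-1.5991,-4.2012) cross=9.989; C₋=(1.9672,-6.6983) cross=-9.989
θ=290°:   branch + wants cross > 0 → take C=(-1.5991,-4.2012) (cross=9.989)
θ=290°: ex = (C−B)/|BC| = (-0.9891,-0.1475); ey = (0.1475,-0.9891)
θ=290°: P = B + 1.65·ex + 1.83·ey = (0.0060,-5.8121)

θ=65°: -0.11 5.30
θ=237°: -4.38 -2.26
θ=243°: -4.14 -2.73
θ=290°: 0.01 -5.81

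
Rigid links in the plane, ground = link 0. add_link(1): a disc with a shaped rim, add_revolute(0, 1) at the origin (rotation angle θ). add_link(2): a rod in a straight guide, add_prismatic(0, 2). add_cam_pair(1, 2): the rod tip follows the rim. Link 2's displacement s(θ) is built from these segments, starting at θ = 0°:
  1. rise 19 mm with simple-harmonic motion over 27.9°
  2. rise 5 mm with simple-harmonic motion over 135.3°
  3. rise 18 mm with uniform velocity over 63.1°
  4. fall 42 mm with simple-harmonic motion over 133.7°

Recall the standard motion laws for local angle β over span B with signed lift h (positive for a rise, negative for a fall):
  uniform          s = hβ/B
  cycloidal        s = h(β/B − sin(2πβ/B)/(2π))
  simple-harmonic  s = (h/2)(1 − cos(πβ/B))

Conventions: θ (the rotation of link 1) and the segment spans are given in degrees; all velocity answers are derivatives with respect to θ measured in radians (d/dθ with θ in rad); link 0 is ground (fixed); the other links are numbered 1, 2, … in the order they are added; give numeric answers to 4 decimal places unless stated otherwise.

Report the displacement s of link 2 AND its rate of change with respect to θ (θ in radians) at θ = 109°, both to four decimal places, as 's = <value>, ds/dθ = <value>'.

segment 1 (0° to 27.9°, simple-harmonic, h = 19) is passed completely: s = 0.0000 + (19) = 19.0000
θ = 109° falls in segment 2 (27.9° to 163.2°, simple-harmonic, h = 5): β = 109 − 27.9 = 81.1°, B = 135.3°; Δs = 5/2·(1 − cos(π·0.5994)) = 3.2681; s = 19.0000 + 3.2681 = 22.2681
velocity in seg [27.9°–163.2°] (simple-harmonic), θ in radians: β = 81.1° = 1.4155 rad, B = 135.3° = 2.3614 rad; ds/dθ = (πh/(2B)) sin(πβ/B) = (π·5/(2·2.3614)) sin(π·0.5994) = 3.165063 mm/rad

s = 22.2681, ds/dθ = 3.1651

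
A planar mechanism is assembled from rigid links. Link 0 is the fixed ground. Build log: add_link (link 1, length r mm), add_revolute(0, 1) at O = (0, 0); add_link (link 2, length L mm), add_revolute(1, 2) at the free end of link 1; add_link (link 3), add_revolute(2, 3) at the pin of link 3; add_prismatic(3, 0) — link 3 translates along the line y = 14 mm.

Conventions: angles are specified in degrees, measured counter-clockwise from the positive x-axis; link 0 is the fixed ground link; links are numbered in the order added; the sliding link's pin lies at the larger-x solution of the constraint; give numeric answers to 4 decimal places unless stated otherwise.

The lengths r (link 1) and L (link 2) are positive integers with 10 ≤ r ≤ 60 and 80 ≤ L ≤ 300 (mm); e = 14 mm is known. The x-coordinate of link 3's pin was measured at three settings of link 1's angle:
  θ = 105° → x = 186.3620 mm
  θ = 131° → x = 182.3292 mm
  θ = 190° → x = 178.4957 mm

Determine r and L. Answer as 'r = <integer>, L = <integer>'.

constraint per measurement: (x − r cos θ)² + (r sin θ − e)² = L²
subtracting the θ₁ and θ₂ equations cancels the r² and L² terms:
r = (x₁² − x₂²) / (2[(x₁cos θ₁ + e sin θ₁) − (x₂cos θ₂ + e sin θ₂)]) = 10.0002 → r = 10
L² = (x₁ − r cos θ₁)² + (r sin θ₁ − e)² = 35721.0165 → L = 189.0000 → L = 189
check at θ₃=190°: x = 178.4957 (printed 178.4957) ✓

r = 10, L = 189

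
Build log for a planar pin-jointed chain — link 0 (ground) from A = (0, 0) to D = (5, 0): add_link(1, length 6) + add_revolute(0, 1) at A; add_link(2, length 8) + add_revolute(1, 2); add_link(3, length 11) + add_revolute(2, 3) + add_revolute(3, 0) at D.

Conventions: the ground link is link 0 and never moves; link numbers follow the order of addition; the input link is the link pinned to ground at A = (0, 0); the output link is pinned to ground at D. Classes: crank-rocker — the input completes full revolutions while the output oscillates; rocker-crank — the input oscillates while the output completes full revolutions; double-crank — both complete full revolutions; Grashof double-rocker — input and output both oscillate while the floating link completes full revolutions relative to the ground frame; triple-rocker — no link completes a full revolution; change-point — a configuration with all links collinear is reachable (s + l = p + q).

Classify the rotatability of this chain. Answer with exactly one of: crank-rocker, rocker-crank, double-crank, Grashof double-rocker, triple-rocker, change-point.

lengths: ground=5, input=6, coupler=8, output=11
sorted: s=5 (shortest), l=11 (longest), p+q=14
s + l = 16 vs p + q = 14
s + l > p + q → non-Grashof → no link fully rotates → triple-rocker

triple-rocker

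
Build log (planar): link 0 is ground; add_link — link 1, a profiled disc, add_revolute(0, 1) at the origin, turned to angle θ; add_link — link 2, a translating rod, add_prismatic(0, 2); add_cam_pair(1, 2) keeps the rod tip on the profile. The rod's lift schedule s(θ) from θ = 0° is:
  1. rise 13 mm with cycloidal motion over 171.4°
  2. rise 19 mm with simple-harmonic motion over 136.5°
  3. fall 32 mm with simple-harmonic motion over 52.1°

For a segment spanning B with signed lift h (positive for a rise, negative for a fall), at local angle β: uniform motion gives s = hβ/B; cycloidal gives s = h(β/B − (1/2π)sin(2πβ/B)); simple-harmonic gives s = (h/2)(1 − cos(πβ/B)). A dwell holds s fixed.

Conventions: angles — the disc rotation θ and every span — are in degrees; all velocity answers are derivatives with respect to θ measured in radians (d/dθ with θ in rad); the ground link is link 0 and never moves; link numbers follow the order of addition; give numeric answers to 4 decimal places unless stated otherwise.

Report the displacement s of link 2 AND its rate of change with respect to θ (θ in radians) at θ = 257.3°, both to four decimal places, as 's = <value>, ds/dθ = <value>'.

seg 1 [0°–171.4°] cycloidal, h=13: full span → s += 13 → s = 13.0000
seg 2 [171.4°–307.9°] simple-harmonic, h=19: θ=257.3° here. β=85.9, B=136.5. 19/2·(1 − cos(π·0.6293)) = 13.2538 → s = 26.2538
velocity in seg [171.4°–307.9°] (simple-harmonic), θ in radians: β = 85.9° = 1.4992 rad, B = 136.5° = 2.3824 rad; ds/dθ = (πh/(2B)) sin(πβ/B) = (π·19/(2·2.3824)) sin(π·0.6293) = 11.507997 mm/rad

s = 26.2538, ds/dθ = 11.5080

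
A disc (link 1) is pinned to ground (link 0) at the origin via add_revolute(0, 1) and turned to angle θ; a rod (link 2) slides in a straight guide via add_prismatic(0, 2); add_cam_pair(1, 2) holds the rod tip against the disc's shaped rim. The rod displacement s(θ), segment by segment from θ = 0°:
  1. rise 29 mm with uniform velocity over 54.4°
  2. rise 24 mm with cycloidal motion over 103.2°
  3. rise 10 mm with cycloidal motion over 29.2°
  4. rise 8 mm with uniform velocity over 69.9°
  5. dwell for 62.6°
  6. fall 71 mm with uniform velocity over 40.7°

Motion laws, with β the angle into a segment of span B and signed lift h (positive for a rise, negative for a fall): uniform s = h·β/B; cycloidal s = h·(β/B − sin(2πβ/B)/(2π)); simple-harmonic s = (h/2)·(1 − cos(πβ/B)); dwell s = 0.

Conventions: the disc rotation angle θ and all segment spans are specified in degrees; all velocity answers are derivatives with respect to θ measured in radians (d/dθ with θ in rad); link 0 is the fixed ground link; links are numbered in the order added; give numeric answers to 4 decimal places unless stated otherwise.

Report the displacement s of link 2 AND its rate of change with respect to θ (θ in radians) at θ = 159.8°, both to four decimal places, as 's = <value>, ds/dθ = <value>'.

segment 1 (0° to 54.4°, uniform, h = 29) is passed completely: s = 0.0000 + (29) = 29.0000
segment 2 (54.4° to 157.6°, cycloidal, h = 24) is passed completely: s = 29.0000 + (24) = 53.0000
θ = 159.8° falls in segment 3 (157.6° to 186.8°, cycloidal, h = 10): β = 159.8 − 157.6 = 2.2°, B = 29.2°; Δs = 10·(0.0753 − sin(2π·0.0753)/(2π)) = 0.0278; s = 53.0000 + 0.0278 = 53.0278
velocity in seg [157.6°–186.8°] (cycloidal), θ in radians: β = 2.2° = 0.0384 rad, B = 29.2° = 0.5096 rad; ds/dθ = (h/B)(1 − cos(2πβ/B)) = (10/0.5096)(1 − cos(2π·0.0753)) = 2.157862 mm/rad

s = 53.0278, ds/dθ = 2.1579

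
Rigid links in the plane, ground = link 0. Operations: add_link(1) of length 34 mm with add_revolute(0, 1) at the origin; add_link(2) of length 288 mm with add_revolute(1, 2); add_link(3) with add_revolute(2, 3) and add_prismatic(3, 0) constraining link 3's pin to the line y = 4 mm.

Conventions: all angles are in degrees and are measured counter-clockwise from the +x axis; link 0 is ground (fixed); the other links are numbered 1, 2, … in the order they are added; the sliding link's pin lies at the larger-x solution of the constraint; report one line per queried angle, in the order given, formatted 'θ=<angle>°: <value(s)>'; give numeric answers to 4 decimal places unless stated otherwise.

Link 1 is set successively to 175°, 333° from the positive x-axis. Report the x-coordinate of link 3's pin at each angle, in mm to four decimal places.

geometry: r = 34 mm, L = 288 mm, e = 4 mm
θ=175°: crank pin P = (r cos θ, r sin θ) = (-33.870620, 2.963295)
θ=175°: h = r sin θ − e = 2.963295 − 4 = -1.036705
θ=175°: x = r cos θ + √(L² − h²) = -33.870620 + 287.998134 = 254.127514
θ=333°: crank pin P = (r cos θ, r sin θ) = (30.294222, -15.435677)
θ=333°: h = r sin θ − e = -15.435677 − 4 = -19.435677
θ=333°: x = r cos θ + √(L² − h²) = 30.294222 + 287.343443 = 317.637665

θ=175°: 254.1275
θ=333°: 317.6377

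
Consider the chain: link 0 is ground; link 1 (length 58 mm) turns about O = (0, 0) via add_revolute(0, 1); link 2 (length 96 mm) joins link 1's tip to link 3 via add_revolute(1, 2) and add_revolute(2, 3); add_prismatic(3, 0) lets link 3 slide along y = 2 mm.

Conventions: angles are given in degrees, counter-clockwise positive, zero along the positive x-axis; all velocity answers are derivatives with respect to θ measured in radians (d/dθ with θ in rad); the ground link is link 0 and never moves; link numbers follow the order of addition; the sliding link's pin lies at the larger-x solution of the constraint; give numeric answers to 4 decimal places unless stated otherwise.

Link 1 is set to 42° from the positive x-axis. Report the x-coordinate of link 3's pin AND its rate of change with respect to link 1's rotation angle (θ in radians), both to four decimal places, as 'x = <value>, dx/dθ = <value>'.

geometry: r = 58 mm, L = 96 mm, e = 2 mm
crank pin P = (r cos θ, r sin θ) = (43.102400, 38.809575)
h = r sin θ − e = 38.809575 − 2 = 36.809575
x = r cos θ + √(L² − h²) = 43.102400 + 88.662592 = 131.764992
dx/dθ = −r sin θ − h·r cos θ/√(L² − h²) (θ in radians; h = 36.809575) = -56.704169

x = 131.7650, dx/dθ = -56.7042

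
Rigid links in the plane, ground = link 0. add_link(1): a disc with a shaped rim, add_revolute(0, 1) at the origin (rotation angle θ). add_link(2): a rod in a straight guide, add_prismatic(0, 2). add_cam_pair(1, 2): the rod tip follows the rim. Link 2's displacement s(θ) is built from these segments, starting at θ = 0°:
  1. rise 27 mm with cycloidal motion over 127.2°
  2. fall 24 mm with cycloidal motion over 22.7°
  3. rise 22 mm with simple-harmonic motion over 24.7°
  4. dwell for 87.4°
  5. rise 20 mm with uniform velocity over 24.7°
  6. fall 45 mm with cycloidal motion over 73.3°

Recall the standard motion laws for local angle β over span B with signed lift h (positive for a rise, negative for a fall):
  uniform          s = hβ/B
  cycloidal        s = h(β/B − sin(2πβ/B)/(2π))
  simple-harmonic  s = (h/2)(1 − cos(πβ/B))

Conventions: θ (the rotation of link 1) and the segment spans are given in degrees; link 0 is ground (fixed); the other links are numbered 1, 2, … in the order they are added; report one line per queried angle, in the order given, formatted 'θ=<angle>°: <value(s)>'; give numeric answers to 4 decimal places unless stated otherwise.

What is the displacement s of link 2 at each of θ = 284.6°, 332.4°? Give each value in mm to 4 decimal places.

segment 1 (0° to 127.2°, cycloidal, h = 27) is passed completely: s = 0.0000 + (27) = 27.0000
segment 2 (127.2° to 149.9°, cycloidal, h = -24) is passed completely: s = 27.0000 + (-24) = 3.0000
segment 3 (149.9° to 174.6°, simple-harmonic, h = 22) is passed completely: s = 3.0000 + (22) = 25.0000
segment 4 (174.6° to 262°, dwell): s unchanged at 25.0000
θ = 284.6° falls in segment 5 (262° to 286.7°, uniform, h = 20): β = 284.6 − 262 = 22.6°, B = 24.7°; Δs = 20·22.6/24.7 = 18.2996; s = 25.0000 + 18.2996 = 43.2996
segment 5 (262° to 286.7°, uniform, h = 20) is passed completely: s = 25.0000 + (20) = 45.0000
θ = 332.4° falls in segment 6 (286.7° to 360°, cycloidal, h = -45): β = 332.4 − 286.7 = 45.7°, B = 73.3°; Δs = -45·(0.6235 − sin(2π·0.6235)/(2π)) = -33.0711; s = 45.0000 − 33.0711 = 11.9289

θ=284.6°: 43.2996
θ=332.4°: 11.9289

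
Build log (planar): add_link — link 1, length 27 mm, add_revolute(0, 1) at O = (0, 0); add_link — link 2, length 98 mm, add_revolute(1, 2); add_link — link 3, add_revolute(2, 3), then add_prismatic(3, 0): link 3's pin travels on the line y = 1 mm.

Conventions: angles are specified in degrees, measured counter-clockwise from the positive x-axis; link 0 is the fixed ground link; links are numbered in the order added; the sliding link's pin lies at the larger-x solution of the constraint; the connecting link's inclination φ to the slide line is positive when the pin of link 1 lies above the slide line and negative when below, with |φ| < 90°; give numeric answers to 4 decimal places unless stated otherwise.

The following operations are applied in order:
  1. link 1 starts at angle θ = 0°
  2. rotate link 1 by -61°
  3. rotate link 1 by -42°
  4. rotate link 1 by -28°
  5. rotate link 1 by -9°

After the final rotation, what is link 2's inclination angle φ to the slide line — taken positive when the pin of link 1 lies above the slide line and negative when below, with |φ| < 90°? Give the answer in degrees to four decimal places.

geometry: r = 27 mm, L = 98 mm, e = 1 mm; θ starts at 0°
rotate link 1 by -61°: θ ← 0° -61° = -61°
rotate link 1 by -42°: θ ← -61° -42° = -103°
rotate link 1 by -28°: θ ← -103° -28° = -131°
rotate link 1 by -9°: θ ← -131° -9° = -140°
h = r sin θ − e = -17.355265 − 1 = -18.355265
sin φ = h / L = -18.355265 / 98 = -0.18729863
φ = arcsin(-0.18729863) = -10.795177°

-10.7952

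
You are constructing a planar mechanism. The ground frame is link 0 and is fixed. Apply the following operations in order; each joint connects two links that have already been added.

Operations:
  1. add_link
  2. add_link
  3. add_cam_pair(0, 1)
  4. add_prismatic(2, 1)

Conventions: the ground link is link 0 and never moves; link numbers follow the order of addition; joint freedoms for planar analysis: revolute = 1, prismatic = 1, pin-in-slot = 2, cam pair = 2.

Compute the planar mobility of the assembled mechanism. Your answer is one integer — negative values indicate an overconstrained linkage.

link 0 = ground. State L|J1|J2 = 1|0|0
+link1  2|0|0
+link2  3|0|0
C(0,1) f=2→J2  3|0|1
P(2,1) f=1→J1  3|1|1
M = 3(3−1)−2·1−1 = 6−2−1 = 3

M = 3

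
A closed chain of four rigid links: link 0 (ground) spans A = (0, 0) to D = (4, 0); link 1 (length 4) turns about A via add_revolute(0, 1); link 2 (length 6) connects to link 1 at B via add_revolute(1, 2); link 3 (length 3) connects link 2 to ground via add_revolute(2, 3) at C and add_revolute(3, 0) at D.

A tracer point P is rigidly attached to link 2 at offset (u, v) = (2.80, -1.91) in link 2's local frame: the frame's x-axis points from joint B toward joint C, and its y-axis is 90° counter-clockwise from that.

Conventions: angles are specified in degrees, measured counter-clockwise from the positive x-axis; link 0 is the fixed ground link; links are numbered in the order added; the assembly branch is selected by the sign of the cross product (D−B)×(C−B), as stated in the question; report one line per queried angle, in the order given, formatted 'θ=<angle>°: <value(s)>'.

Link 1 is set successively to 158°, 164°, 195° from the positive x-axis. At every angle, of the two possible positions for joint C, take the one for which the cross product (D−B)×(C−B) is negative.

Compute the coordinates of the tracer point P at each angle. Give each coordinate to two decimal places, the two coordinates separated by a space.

A=(0,0), D=(4.00,0)
θ=158°: B = A + 4.00·(cos158°, sin158°) = (-3.7087, 1.4984)
θ=158°: |BD| = 7.8530
θ=158°: circle(B,6.00) ∩ circle(D,3.00): a=5.6456, h=2.0316
θ=158°:   candidates: C₊=(2.2208,2.4154) cross=15.954; C₋=(1.4455,-1.5730) cross=-15.954
θ=158°:   branch - wants cross < 0 → take C=(1.4455,-1.5730) (cross=-15.954)
θ=158°: ex = (C−B)/|BC| = (0.8590,-0.5119); ey = (0.5119,0.8590)
θ=158°: P = B + 2.80·ex + -1.91·ey = (-2.2812,-1.5757)
θ=164°: B = A + 4.00·(cos164°, sin164°) = (-3.8450, 1.1025)
θ=164°: |BD| = 7.9221
θ=164°: circle(B,6.00) ∩ circle(D,3.00): a=5.6652, h=1.9764
θ=164°:   candidates: C₊=(2.0400,2.2712) cross=15.657; C₋=(1.4899,-1.6430) cross=-15.657
θ=164°:   branch - wants cross < 0 → take C=(1.4899,-1.6430) (cross=-15.657)
θ=164°: ex = (C−B)/|BC| = (0.8892,-0.4576); ey = (0.4576,0.8892)
θ=164°: P = B + 2.80·ex + -1.91·ey = (-2.2294,-1.8770)
θ=195°: B = A + 4.00·(cos195°, sin195°) = (-3.8637, -1.0353)
θ=195°: |BD| = 7.9316
θ=195°: circle(B,6.00) ∩ circle(D,3.00): a=5.6678, h=1.9686
θ=195°:   candidates: C₊=(1.4987,1.6563) cross=15.614; C₋=(2.0126,-2.2473) cross=-15.614
θ=195°:   branch - wants cross < 0 → take C=(2.0126,-2.2473) (cross=-15.614)
θ=195°: ex = (C−B)/|BC| = (0.9794,-0.2020); ey = (0.2020,0.9794)
θ=195°: P = B + 2.80·ex + -1.91·ey = (-1.5072,-3.4715)

θ=158°: -2.28 -1.58
θ=164°: -2.23 -1.88
θ=195°: -1.51 -3.47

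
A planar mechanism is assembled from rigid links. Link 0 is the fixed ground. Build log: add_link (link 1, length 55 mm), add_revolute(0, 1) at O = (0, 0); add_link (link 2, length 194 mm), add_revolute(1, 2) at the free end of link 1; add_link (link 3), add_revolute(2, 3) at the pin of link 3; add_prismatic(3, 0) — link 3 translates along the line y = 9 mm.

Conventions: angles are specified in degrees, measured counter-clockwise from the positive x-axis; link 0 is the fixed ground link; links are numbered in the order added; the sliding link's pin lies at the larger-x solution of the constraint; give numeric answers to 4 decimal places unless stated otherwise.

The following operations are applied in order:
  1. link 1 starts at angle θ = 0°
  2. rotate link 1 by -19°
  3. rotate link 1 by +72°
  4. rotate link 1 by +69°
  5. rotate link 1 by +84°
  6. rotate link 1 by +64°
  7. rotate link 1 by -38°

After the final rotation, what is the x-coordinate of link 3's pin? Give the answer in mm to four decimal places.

geometry: r = 55 mm, L = 194 mm, e = 9 mm; θ starts at 0°
rotate link 1 by -19°: θ ← 0° -19° = -19°
rotate link 1 by +72°: θ ← -19° +72° = 53°
rotate link 1 by +69°: θ ← 53° +69° = 122°
rotate link 1 by +84°: θ ← 122° +84° = 206°
rotate link 1 by +64°: θ ← 206° +64° = 270°
rotate link 1 by -38°: θ ← 270° -38° = 232°
crank pin P = (r cos θ, r sin θ) = (-33.861381, -43.340591)
h = r sin θ − e = -43.340591 − 9 = -52.340591
x = r cos θ + √(L² − h²) = -33.861381 + 186.805949 = 152.944568

152.9446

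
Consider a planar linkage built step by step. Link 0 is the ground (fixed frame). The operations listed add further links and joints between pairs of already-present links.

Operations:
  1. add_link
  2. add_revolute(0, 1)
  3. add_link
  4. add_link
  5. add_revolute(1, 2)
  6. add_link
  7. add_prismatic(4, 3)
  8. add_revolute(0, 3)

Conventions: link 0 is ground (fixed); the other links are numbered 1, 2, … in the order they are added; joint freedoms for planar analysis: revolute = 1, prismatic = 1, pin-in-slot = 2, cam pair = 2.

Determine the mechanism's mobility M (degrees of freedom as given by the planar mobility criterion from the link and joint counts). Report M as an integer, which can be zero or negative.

ground; <1,0,0>
#1 <2,0,0>
R:0↔1 J1 <2,1,0>
#2 <3,1,0>
#3 <4,1,0>
R:1↔2 J1 <4,2,0>
#4 <5,2,0>
P:4↔3 J1 <5,3,0>
R:0↔3 J1 <5,4,0>
3×4 − 2×4 − 1×0 = 4

M = 4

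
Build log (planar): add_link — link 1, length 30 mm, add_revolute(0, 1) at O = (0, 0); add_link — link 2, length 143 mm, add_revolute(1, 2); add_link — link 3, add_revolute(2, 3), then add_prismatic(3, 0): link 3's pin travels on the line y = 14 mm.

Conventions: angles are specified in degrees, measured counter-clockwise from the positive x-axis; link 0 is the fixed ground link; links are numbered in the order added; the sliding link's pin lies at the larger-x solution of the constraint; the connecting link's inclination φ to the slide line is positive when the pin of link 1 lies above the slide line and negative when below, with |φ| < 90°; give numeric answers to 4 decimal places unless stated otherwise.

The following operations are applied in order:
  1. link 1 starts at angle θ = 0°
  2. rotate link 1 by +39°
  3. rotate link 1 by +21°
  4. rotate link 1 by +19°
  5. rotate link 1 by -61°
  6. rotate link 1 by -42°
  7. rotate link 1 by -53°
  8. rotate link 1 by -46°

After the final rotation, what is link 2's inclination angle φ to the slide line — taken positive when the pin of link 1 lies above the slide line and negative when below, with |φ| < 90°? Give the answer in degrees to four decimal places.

geometry: r = 30 mm, L = 143 mm, e = 14 mm; θ starts at 0°
rotate link 1 by +39°: θ ← 0° +39° = 39°
rotate link 1 by +21°: θ ← 39° +21° = 60°
rotate link 1 by +19°: θ ← 60° +19° = 79°
rotate link 1 by -61°: θ ← 79° -61° = 18°
rotate link 1 by -42°: θ ← 18° -42° = -24°
rotate link 1 by -53°: θ ← -24° -53° = -77°
rotate link 1 by -46°: θ ← -77° -46° = -123°
h = r sin θ − e = -25.160117 − 14 = -39.160117
sin φ = h / L = -39.160117 / 143 = -0.27384697
φ = arcsin(-0.27384697) = -15.893313°

-15.8933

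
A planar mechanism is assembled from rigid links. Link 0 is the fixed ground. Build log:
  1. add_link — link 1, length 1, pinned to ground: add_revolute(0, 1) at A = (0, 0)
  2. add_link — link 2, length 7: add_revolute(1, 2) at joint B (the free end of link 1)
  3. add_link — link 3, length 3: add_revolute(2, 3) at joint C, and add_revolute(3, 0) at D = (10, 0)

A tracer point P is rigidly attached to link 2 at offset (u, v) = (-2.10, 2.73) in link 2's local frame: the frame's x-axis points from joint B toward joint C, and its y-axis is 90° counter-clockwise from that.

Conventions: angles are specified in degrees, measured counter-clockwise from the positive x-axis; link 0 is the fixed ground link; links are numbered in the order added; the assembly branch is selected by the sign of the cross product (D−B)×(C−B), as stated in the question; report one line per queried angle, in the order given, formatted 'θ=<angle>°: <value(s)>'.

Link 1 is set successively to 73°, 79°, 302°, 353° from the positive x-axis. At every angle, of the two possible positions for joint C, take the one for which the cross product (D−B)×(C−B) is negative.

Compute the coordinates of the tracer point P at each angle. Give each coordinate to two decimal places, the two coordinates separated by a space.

A=(0,0), D=(10.00,0)
θ=73°: B = A + 1.00·(cos73°, sin73°) = (0.2924, 0.9563)
θ=73°: |BD| = 9.7546
θ=73°: circle(B,7.00) ∩ circle(D,3.00): a=6.9276, h=1.0040
θ=73°:   candidates: C₊=(7.2851,1.2763) cross=9.794; C₋=(7.0882,-0.7220) cross=-9.794
θ=73°:   branch - wants cross < 0 → take C=(7.0882,-0.7220) (cross=-9.794)
θ=73°: ex = (C−B)/|BC| = (0.9708,-0.2398); ey = (0.2398,0.9708)
θ=73°: P = B + -2.10·ex + 2.73·ey = (-1.0918,4.1102)
θ=79°: B = A + 1.00·(cos79°, sin79°) = (0.1908, 0.9816)
θ=79°: |BD| = 9.8582
θ=79°: circle(B,7.00) ∩ circle(D,3.00): a=6.9579, h=0.7669
θ=79°:   candidates: C₊=(7.1905,1.0519) cross=7.560; C₋=(7.0377,-0.4743) cross=-7.560
θ=79°:   branch - wants cross < 0 → take C=(7.0377,-0.4743) (cross=-7.560)
θ=79°: ex = (C−B)/|BC| = (0.9781,-0.2080); ey = (0.2080,0.9781)
θ=79°: P = B + -2.10·ex + 2.73·ey = (-1.2955,4.0887)
θ=302°: B = A + 1.00·(cos302°, sin302°) = (0.5299, -0.8480)
θ=302°: |BD| = 9.5080
θ=302°: circle(B,7.00) ∩ circle(D,3.00): a=6.8575, h=1.4053
θ=302°:   candidates: C₊=(7.2347,1.1633) cross=13.362; C₋=(7.4854,-1.6361) cross=-13.362
θ=302°:   branch - wants cross < 0 → take C=(7.4854,-1.6361) (cross=-13.362)
θ=302°: ex = (C−B)/|BC| = (0.9936,-0.1126); ey = (0.1126,0.9936)
θ=302°: P = B + -2.10·ex + 2.73·ey = (-1.2494,2.1010)
θ=353°: B = A + 1.00·(cos353°, sin353°) = (0.9925, -0.1219)
θ=353°: |BD| = 9.0083
θ=353°: circle(B,7.00) ∩ circle(D,3.00): a=6.7243, h=1.9451
θ=353°:   candidates: C₊=(7.6899,1.9141) cross=17.522; C₋=(7.7426,-1.9759) cross=-17.522
θ=353°:   branch - wants cross < 0 → take C=(7.7426,-1.9759) (cross=-17.522)
θ=353°: ex = (C−B)/|BC| = (0.9643,-0.2649); ey = (0.2649,0.9643)
θ=353°: P = B + -2.10·ex + 2.73·ey = (-0.3094,3.0668)

θ=73°: -1.09 4.11
θ=79°: -1.30 4.09
θ=302°: -1.25 2.10
θ=353°: -0.31 3.07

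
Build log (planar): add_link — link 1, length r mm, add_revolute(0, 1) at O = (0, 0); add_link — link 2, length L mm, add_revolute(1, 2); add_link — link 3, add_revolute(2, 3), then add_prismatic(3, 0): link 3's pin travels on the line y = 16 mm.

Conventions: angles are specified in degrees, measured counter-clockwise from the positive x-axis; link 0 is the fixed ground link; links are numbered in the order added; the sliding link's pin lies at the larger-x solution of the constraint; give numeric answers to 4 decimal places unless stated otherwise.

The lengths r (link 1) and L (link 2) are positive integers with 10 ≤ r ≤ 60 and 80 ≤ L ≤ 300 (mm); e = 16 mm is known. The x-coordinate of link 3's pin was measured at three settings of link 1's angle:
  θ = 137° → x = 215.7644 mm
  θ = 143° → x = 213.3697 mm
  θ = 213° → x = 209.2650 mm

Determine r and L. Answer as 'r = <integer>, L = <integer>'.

constraint per measurement: (x − r cos θ)² + (r sin θ − e)² = L²
subtracting the θ₁ and θ₂ equations cancels the r² and L² terms:
r = (x₁² − x₂²) / (2[(x₁cos θ₁ + e sin θ₁) − (x₂cos θ₂ + e sin θ₂)]) = 36.9991 → r = 37
L² = (x₁ − r cos θ₁)² + (r sin θ₁ − e)² = 59048.9971 → L = 243.0000 → L = 243
check at θ₃=213°: x = 209.2650 (printed 209.2650) ✓

r = 37, L = 243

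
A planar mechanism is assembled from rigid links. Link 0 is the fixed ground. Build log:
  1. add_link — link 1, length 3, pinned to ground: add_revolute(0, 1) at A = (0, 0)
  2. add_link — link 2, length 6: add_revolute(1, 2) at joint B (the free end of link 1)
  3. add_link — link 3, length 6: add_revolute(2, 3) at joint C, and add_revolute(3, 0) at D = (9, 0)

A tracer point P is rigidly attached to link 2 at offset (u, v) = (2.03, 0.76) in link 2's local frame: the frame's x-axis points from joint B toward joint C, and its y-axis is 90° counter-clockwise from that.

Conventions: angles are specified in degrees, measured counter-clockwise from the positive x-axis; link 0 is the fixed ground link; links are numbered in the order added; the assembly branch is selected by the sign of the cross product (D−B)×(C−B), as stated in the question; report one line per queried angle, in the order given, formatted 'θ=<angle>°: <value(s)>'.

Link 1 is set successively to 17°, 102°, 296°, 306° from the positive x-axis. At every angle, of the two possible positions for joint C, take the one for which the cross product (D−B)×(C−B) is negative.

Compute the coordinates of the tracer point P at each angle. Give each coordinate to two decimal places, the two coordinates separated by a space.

A=(0,0), D=(9.00,0)
θ=17°: B = A + 3.00·(cos17°, sin17°) = (2.8689, 0.8771)
θ=17°: |BD| = 6.1935
θ=17°: circle(B,6.00) ∩ circle(D,6.00): a=3.0968, h=5.1391
θ=17°:   candidates: C₊=(6.6622,5.5258) cross=31.829; C₋=(5.2067,-4.6487) cross=-31.829
θ=17°:   branch - wants cross < 0 → take C=(5.2067,-4.6487) (cross=-31.829)
θ=17°: ex = (C−B)/|BC| = (0.3896,-0.9210); ey = (0.9210,0.3896)
θ=17°: P = B + 2.03·ex + 0.76·ey = (4.3598,-0.6963)
θ=102°: B = A + 3.00·(cos102°, sin102°) = (-0.6237, 2.9344)
θ=102°: |BD| = 10.0612
θ=102°: circle(B,6.00) ∩ circle(D,6.00): a=5.0306, h=3.2700
θ=102°:   candidates: C₊=(5.1419,4.5951) cross=32.900; C₋=(3.2344,-1.6606) cross=-32.900
θ=102°:   branch - wants cross < 0 → take C=(3.2344,-1.6606) (cross=-32.900)
θ=102°: ex = (C−B)/|BC| = (0.6430,-0.7658); ey = (0.7658,0.6430)
θ=102°: P = B + 2.03·ex + 0.76·ey = (1.2636,1.8685)
θ=296°: B = A + 3.00·(cos296°, sin296°) = (1.3151, -2.6964)
θ=296°: |BD| = 8.1442
θ=296°: circle(B,6.00) ∩ circle(D,6.00): a=4.0721, h=4.4066
θ=296°:   candidates: C₊=(3.6986,2.8099) cross=35.888; C₋=(6.6165,-5.5063) cross=-35.888
θ=296°:   branch - wants cross < 0 → take C=(6.6165,-5.5063) (cross=-35.888)
θ=296°: ex = (C−B)/|BC| = (0.8836,-0.4683); ey = (0.4683,0.8836)
θ=296°: P = B + 2.03·ex + 0.76·ey = (3.4647,-2.9755)
θ=306°: B = A + 3.00·(cos306°, sin306°) = (1.7634, -2.4271)
θ=306°: |BD| = 7.6328
θ=306°: circle(B,6.00) ∩ circle(D,6.00): a=3.8164, h=4.6298
θ=306°:   candidates: C₊=(3.9095,3.1760) cross=35.338; C₋=(6.8538,-5.6030) cross=-35.338
θ=306°:   branch - wants cross < 0 → take C=(6.8538,-5.6030) (cross=-35.338)
θ=306°: ex = (C−B)/|BC| = (0.8484,-0.5293); ey = (0.5293,0.8484)
θ=306°: P = B + 2.03·ex + 0.76·ey = (3.8879,-2.8568)

θ=17°: 4.36 -0.70
θ=102°: 1.26 1.87
θ=296°: 3.46 -2.98
θ=306°: 3.89 -2.86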